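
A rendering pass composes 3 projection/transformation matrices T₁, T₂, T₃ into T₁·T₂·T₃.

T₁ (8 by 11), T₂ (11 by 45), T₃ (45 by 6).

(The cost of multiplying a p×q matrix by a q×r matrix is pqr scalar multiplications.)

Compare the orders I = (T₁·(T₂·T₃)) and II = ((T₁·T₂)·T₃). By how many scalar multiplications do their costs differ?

Order I = (T₁·(T₂·T₃)): (T₂·T₃): 11×45 by 45×6 → 11×6, cost 11·45·6 = 2970; (T₁·(T₂·T₃)): 8×11 by 11×6 → 8×6, cost 8·11·6 = 528; cumulative 3498. Total 3498.
Order II = ((T₁·T₂)·T₃): (T₁·T₂): 8×11 by 11×45 → 8×45, cost 8·11·45 = 3960; ((T₁·T₂)·T₃): 8×45 by 45×6 → 8×6, cost 8·45·6 = 2160; cumulative 6120. Total 6120.
Difference: |3498 − 6120| = 2622.

2622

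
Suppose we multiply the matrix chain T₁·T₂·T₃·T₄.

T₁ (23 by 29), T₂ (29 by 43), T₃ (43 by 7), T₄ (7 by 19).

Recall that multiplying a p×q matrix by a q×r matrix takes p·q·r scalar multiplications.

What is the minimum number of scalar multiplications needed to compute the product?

Adjacent pairs: T₁T₂ = 23·29·43 = 28681; T₂T₃ = 29·43·7 = 8729; T₃T₄ = 43·7·19 = 5719.
Length 3: T₁..T₃: k=1: 0+8729+23·29·7=13398; k=2: 28681+0+23·43·7=35604 → min 13398 | T₂..T₄: k=2: 0+5719+29·43·19=29412; k=3: 8729+0+29·7·19=12586 → min 12586.
Length 4: T₁..T₄: k=1: 0+12586+23·29·19=25259; k=2: 28681+5719+23·43·19=53191; k=3: 13398+0+23·7·19=16457 → min 16457.
Optimal order: ((T₁·(T₂·T₃))·T₄) with cost 16457.

16457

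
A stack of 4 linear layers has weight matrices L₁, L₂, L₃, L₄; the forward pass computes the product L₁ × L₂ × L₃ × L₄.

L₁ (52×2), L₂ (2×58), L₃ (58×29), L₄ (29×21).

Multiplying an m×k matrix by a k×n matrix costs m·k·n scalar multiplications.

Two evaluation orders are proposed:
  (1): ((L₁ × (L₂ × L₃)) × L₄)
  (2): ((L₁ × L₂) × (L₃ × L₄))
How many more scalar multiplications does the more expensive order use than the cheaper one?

Order (1) = ((L₁ × (L₂ × L₃)) × L₄): (L₂ × L₃): 2×58 by 58×29 → 2×29, cost 2·58·29 = 3364; (L₁ × (L₂ × L₃)): 52×2 by 2×29 → 52×29, cost 52·2·29 = 3016; cumulative 6380; ((L₁ × (L₂ × L₃)) × L₄): 52×29 by 29×21 → 52×21, cost 52·29·21 = 31668; cumulative 38048. Total 38048.
Order (2) = ((L₁ × L₂) × (L₃ × L₄)): (L₁ × L₂): 52×2 by 2×58 → 52×58, cost 52·2·58 = 6032; (L₃ × L₄): 58×29 by 29×21 → 58×21, cost 58·29·21 = 35322; ((L₁ × L₂) × (L₃ × L₄)): 52×58 by 58×21 → 52×21, cost 52·58·21 = 63336; cumulative 104690. Total 104690.
Difference: |38048 − 104690| = 66642.

66642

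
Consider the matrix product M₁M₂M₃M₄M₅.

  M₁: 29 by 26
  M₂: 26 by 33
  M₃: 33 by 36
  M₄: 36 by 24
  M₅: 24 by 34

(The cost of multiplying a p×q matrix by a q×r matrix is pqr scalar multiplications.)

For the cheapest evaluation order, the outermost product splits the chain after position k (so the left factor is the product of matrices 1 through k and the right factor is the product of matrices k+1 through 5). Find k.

4

Adjacent pairs: M₁M₂ = 29·26·33 = 24882; M₂M₃ = 26·33·36 = 30888; M₃M₄ = 33·36·24 = 28512; M₄M₅ = 36·24·34 = 29376.
Length 3: M₁..M₃: k=1: 0+30888+29·26·36=58032; k=2: 24882+0+29·33·36=59334 → min 58032 | M₂..M₄: k=2: 0+28512+26·33·24=49104; k=3: 30888+0+26·36·24=53352 → min 49104 | M₃..M₅: k=3: 0+29376+33·36·34=69768; k=4: 28512+0+33·24·34=55440 → min 55440.
Length 4: M₁..M₄: k=1: 0+49104+29·26·24=67200; k=2: 24882+28512+29·33·24=76362; k=3: 58032+0+29·36·24=83088 → min 67200 | M₂..M₅: k=2: 0+55440+26·33·34=84612; k=3: 30888+29376+26·36·34=92088; k=4: 49104+0+26·24·34=70320 → min 70320.
Top-level splits: k=1: (M₁..M₁)·(M₂..M₅) → 0+70320+29·26·34 = 95956; k=2: (M₁..M₂)·(M₃..M₅) → 24882+55440+29·33·34 = 112860; k=3: (M₁..M₃)·(M₄..M₅) → 58032+29376+29·36·34 = 122904; k=4: (M₁..M₄)·(M₅..M₅) → 67200+0+29·24·34 = 90864.
Best split is after M₄, i.e. k = 4.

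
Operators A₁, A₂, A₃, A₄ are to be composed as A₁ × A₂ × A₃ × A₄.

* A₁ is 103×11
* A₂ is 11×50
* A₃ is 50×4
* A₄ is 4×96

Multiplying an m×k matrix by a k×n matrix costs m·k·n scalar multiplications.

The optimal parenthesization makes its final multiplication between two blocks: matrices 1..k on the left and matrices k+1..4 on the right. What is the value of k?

3

Adjacent pairs: A₁A₂ = 103·11·50 = 56650; A₂A₃ = 11·50·4 = 2200; A₃A₄ = 50·4·96 = 19200.
Length 3: A₁..A₃: k=1: 0+2200+103·11·4=6732; k=2: 56650+0+103·50·4=77250 → min 6732 | A₂..A₄: k=2: 0+19200+11·50·96=72000; k=3: 2200+0+11·4·96=6424 → min 6424.
Top-level splits: k=1: (A₁..A₁)·(A₂..A₄) → 0+6424+103·11·96 = 115192; k=2: (A₁..A₂)·(A₃..A₄) → 56650+19200+103·50·96 = 570250; k=3: (A₁..A₃)·(A₄..A₄) → 6732+0+103·4·96 = 46284.
Best split is after A₃, i.e. k = 3.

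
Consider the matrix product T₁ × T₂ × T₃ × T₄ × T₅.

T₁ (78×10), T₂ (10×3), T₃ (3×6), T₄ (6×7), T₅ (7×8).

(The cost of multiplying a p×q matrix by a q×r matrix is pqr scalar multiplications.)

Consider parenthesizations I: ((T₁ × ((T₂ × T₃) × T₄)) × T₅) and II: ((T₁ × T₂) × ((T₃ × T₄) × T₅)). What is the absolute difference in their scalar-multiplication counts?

5922

Order I = ((T₁ × ((T₂ × T₃) × T₄)) × T₅): (T₂ × T₃): 10×3 by 3×6 → 10×6, cost 10·3·6 = 180; ((T₂ × T₃) × T₄): 10×6 by 6×7 → 10×7, cost 10·6·7 = 420; cumulative 600; (T₁ × ((T₂ × T₃) × T₄)): 78×10 by 10×7 → 78×7, cost 78·10·7 = 5460; cumulative 6060; ((T₁ × ((T₂ × T₃) × T₄)) × T₅): 78×7 by 7×8 → 78×8, cost 78·7·8 = 4368; cumulative 10428. Total 10428.
Order II = ((T₁ × T₂) × ((T₃ × T₄) × T₅)): (T₁ × T₂): 78×10 by 10×3 → 78×3, cost 78·10·3 = 2340; (T₃ × T₄): 3×6 by 6×7 → 3×7, cost 3·6·7 = 126; ((T₃ × T₄) × T₅): 3×7 by 7×8 → 3×8, cost 3·7·8 = 168; cumulative 294; ((T₁ × T₂) × ((T₃ × T₄) × T₅)): 78×3 by 3×8 → 78×8, cost 78·3·8 = 1872; cumulative 4506. Total 4506.
Difference: |10428 − 4506| = 5922.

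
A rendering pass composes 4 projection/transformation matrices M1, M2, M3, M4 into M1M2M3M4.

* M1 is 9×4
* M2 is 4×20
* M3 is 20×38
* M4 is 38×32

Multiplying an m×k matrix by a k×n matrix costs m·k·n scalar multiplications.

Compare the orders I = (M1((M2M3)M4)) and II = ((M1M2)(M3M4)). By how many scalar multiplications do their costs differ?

21744

Order I = (M1((M2M3)M4)): (M2M3): 4×20 by 20×38 → 4×38, cost 4·20·38 = 3040; ((M2M3)M4): 4×38 by 38×32 → 4×32, cost 4·38·32 = 4864; cumulative 7904; (M1((M2M3)M4)): 9×4 by 4×32 → 9×32, cost 9·4·32 = 1152; cumulative 9056. Total 9056.
Order II = ((M1M2)(M3M4)): (M1M2): 9×4 by 4×20 → 9×20, cost 9·4·20 = 720; (M3M4): 20×38 by 38×32 → 20×32, cost 20·38·32 = 24320; ((M1M2)(M3M4)): 9×20 by 20×32 → 9×32, cost 9·20·32 = 5760; cumulative 30800. Total 30800.
Difference: |9056 − 30800| = 21744.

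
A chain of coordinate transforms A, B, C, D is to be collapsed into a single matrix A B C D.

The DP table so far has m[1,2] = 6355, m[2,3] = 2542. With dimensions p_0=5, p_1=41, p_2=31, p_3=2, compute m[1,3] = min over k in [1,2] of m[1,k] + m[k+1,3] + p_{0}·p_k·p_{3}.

2952

m[1,3] = min over k∈[1,2] of m[1,k]+m[k+1,3]+p_{0}·p_k·p_{3}.
k=1: 0 + 2542 + 5·41·2 = 2952; k=2: 6355 + 0 + 5·31·2 = 6665.
Minimum: 2952 at k=1.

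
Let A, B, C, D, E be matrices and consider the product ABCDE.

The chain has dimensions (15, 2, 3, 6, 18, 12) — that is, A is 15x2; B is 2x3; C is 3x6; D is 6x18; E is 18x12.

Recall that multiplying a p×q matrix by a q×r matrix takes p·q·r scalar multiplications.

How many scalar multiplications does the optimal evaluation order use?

1044

Adjacent pairs: AB = 15·2·3 = 90; BC = 2·3·6 = 36; CD = 3·6·18 = 324; DE = 6·18·12 = 1296.
Length 3: A..C: k=1: 0+36+15·2·6=216; k=2: 90+0+15·3·6=360 → min 216 | B..D: k=2: 0+324+2·3·18=432; k=3: 36+0+2·6·18=252 → min 252 | C..E: k=3: 0+1296+3·6·12=1512; k=4: 324+0+3·18·12=972 → min 972.
Length 4: A..D: k=1: 0+252+15·2·18=792; k=2: 90+324+15·3·18=1224; k=3: 216+0+15·6·18=1836 → min 792 | B..E: k=2: 0+972+2·3·12=1044; k=3: 36+1296+2·6·12=1476; k=4: 252+0+2·18·12=684 → min 684.
Length 5: A..E: k=1: 0+684+15·2·12=1044; k=2: 90+972+15·3·12=1602; k=3: 216+1296+15·6·12=2592; k=4: 792+0+15·18·12=4032 → min 1044.
Optimal order: (A(((BC)D)E)) with cost 1044.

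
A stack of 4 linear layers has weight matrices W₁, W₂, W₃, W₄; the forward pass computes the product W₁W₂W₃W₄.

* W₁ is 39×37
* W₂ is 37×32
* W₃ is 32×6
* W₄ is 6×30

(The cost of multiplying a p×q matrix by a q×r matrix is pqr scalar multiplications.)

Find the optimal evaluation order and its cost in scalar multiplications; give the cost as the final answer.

22782

Adjacent pairs: W₁W₂ = 39·37·32 = 46176; W₂W₃ = 37·32·6 = 7104; W₃W₄ = 32·6·30 = 5760.
Length 3: W₁..W₃: k=1: 0+7104+39·37·6=15762; k=2: 46176+0+39·32·6=53664 → min 15762 | W₂..W₄: k=2: 0+5760+37·32·30=41280; k=3: 7104+0+37·6·30=13764 → min 13764.
Length 4: W₁..W₄: k=1: 0+13764+39·37·30=57054; k=2: 46176+5760+39·32·30=89376; k=3: 15762+0+39·6·30=22782 → min 22782.
Optimal parenthesization: ((W₁(W₂W₃))W₄) with cost 22782.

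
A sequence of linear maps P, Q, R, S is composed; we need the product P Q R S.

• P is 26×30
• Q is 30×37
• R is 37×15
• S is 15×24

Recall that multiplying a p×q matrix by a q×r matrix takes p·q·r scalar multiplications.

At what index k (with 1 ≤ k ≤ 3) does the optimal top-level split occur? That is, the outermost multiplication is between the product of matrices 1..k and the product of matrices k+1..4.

Adjacent pairs: PQ = 26·30·37 = 28860; QR = 30·37·15 = 16650; RS = 37·15·24 = 13320.
Length 3: P..R: k=1: 0+16650+26·30·15=28350; k=2: 28860+0+26·37·15=43290 → min 28350 | Q..S: k=2: 0+13320+30·37·24=39960; k=3: 16650+0+30·15·24=27450 → min 27450.
Top-level splits: k=1: (P..P)·(Q..S) → 0+27450+26·30·24 = 46170; k=2: (P..Q)·(R..S) → 28860+13320+26·37·24 = 65268; k=3: (P..R)·(S..S) → 28350+0+26·15·24 = 37710.
Best split is after R, i.e. k = 3.

3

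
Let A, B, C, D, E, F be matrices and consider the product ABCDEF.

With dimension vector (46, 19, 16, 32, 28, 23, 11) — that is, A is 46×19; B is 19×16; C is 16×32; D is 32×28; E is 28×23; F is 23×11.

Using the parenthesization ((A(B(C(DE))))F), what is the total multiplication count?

71116

(DE): 32×28 by 28×23 → 32×23, cost 32·28·23 = 20608
(C(DE)): 16×32 by 32×23 → 16×23, cost 16·32·23 = 11776; cumulative 32384
(B(C(DE))): 19×16 by 16×23 → 19×23, cost 19·16·23 = 6992; cumulative 39376
(A(B(C(DE)))): 46×19 by 19×23 → 46×23, cost 46·19·23 = 20102; cumulative 59478
((A(B(C(DE))))F): 46×23 by 23×11 → 46×11, cost 46·23·11 = 11638; cumulative 71116
Total: 71116 scalar multiplications.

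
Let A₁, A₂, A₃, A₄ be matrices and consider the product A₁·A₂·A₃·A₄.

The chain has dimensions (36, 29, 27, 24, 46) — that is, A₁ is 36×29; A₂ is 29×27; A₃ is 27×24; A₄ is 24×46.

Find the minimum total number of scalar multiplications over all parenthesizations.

83592

Adjacent pairs: A₁A₂ = 36·29·27 = 28188; A₂A₃ = 29·27·24 = 18792; A₃A₄ = 27·24·46 = 29808.
Length 3: A₁..A₃: k=1: 0+18792+36·29·24=43848; k=2: 28188+0+36·27·24=51516 → min 43848 | A₂..A₄: k=2: 0+29808+29·27·46=65826; k=3: 18792+0+29·24·46=50808 → min 50808.
Length 4: A₁..A₄: k=1: 0+50808+36·29·46=98832; k=2: 28188+29808+36·27·46=102708; k=3: 43848+0+36·24·46=83592 → min 83592.
Optimal order: ((A₁·(A₂·A₃))·A₄) with cost 83592.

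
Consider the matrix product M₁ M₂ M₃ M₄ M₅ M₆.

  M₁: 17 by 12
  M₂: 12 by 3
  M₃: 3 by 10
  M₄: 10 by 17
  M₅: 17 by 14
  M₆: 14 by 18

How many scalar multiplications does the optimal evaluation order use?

Adjacent pairs: M₁M₂ = 17·12·3 = 612; M₂M₃ = 12·3·10 = 360; M₃M₄ = 3·10·17 = 510; M₄M₅ = 10·17·14 = 2380; M₅M₆ = 17·14·18 = 4284.
Length 3: M₁..M₃: k=1: 0+360+17·12·10=2400; k=2: 612+0+17·3·10=1122 → min 1122 | M₂..M₄: k=2: 0+510+12·3·17=1122; k=3: 360+0+12·10·17=2400 → min 1122 | M₃..M₅: k=3: 0+2380+3·10·14=2800; k=4: 510+0+3·17·14=1224 → min 1224 | M₄..M₆: k=4: 0+4284+10·17·18=7344; k=5: 2380+0+10·14·18=4900 → min 4900.
Length 4: M₁..M₄: k=1: 0+1122+17·12·17=4590; k=2: 612+510+17·3·17=1989; k=3: 1122+0+17·10·17=4012 → min 1989 | M₂..M₅: k=2: 0+1224+12·3·14=1728; k=3: 360+2380+12·10·14=4420; k=4: 1122+0+12·17·14=3978 → min 1728 | M₃..M₆: k=3: 0+4900+3·10·18=5440; k=4: 510+4284+3·17·18=5712; k=5: 1224+0+3·14·18=1980 → min 1980.
Length 5: M₁..M₅: k=1: 0+1728+17·12·14=4584; k=2: 612+1224+17·3·14=2550; k=3: 1122+2380+17·10·14=5882; k=4: 1989+0+17·17·14=6035 → min 2550 | M₂..M₆: k=2: 0+1980+12·3·18=2628; k=3: 360+4900+12·10·18=7420; k=4: 1122+4284+12·17·18=9078; k=5: 1728+0+12·14·18=4752 → min 2628.
Length 6: M₁..M₆: k=1: 0+2628+17·12·18=6300; k=2: 612+1980+17·3·18=3510; k=3: 1122+4900+17·10·18=9082; k=4: 1989+4284+17·17·18=11475; k=5: 2550+0+17·14·18=6834 → min 3510.
Optimal order: ((M₁ M₂) (((M₃ M₄) M₅) M₆)) with cost 3510.

3510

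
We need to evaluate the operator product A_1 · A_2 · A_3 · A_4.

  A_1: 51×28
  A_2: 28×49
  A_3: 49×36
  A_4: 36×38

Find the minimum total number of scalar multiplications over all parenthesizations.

141960

Adjacent pairs: A_1A_2 = 51·28·49 = 69972; A_2A_3 = 28·49·36 = 49392; A_3A_4 = 49·36·38 = 67032.
Length 3: A_1..A_3: k=1: 0+49392+51·28·36=100800; k=2: 69972+0+51·49·36=159936 → min 100800 | A_2..A_4: k=2: 0+67032+28·49·38=119168; k=3: 49392+0+28·36·38=87696 → min 87696.
Length 4: A_1..A_4: k=1: 0+87696+51·28·38=141960; k=2: 69972+67032+51·49·38=231966; k=3: 100800+0+51·36·38=170568 → min 141960.
Optimal order: (A_1 · ((A_2 · A_3) · A_4)) with cost 141960.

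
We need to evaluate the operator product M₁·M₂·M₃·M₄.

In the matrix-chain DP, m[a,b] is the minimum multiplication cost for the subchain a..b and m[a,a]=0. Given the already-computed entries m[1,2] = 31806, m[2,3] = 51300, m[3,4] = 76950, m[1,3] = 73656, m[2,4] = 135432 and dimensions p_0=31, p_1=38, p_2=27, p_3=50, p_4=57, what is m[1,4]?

156465

m[1,4] = min over k∈[1,3] of m[1,k]+m[k+1,4]+p_{0}·p_k·p_{4}.
k=1: 0 + 135432 + 31·38·57 = 202578; k=2: 31806 + 76950 + 31·27·57 = 156465; k=3: 73656 + 0 + 31·50·57 = 162006.
Minimum: 156465 at k=2.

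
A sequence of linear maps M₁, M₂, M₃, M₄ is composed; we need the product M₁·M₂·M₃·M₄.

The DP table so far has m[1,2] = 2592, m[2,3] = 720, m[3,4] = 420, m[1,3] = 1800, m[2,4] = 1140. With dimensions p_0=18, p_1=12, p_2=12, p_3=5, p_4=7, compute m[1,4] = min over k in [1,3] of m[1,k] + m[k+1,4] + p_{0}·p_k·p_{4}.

2430

m[1,4] = min over k∈[1,3] of m[1,k]+m[k+1,4]+p_{0}·p_k·p_{4}.
k=1: 0 + 1140 + 18·12·7 = 2652; k=2: 2592 + 420 + 18·12·7 = 4524; k=3: 1800 + 0 + 18·5·7 = 2430.
Minimum: 2430 at k=3.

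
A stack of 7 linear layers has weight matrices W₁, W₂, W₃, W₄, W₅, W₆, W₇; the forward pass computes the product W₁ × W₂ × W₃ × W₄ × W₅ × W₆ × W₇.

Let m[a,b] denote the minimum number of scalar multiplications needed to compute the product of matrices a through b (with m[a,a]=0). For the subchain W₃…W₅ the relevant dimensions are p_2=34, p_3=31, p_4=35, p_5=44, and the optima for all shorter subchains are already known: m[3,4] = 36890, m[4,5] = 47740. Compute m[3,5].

m[3,5] = min over k∈[3,4] of m[3,k]+m[k+1,5]+p_{2}·p_k·p_{5}.
k=3: 0 + 47740 + 34·31·44 = 94116; k=4: 36890 + 0 + 34·35·44 = 89250.
Minimum: 89250 at k=4.

89250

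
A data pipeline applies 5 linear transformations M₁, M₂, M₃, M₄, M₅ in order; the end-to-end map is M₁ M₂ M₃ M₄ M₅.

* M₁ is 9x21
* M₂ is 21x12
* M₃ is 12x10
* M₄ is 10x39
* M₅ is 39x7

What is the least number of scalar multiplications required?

Adjacent pairs: M₁M₂ = 9·21·12 = 2268; M₂M₃ = 21·12·10 = 2520; M₃M₄ = 12·10·39 = 4680; M₄M₅ = 10·39·7 = 2730.
Length 3: M₁..M₃: k=1: 0+2520+9·21·10=4410; k=2: 2268+0+9·12·10=3348 → min 3348 | M₂..M₄: k=2: 0+4680+21·12·39=14508; k=3: 2520+0+21·10·39=10710 → min 10710 | M₃..M₅: k=3: 0+2730+12·10·7=3570; k=4: 4680+0+12·39·7=7956 → min 3570.
Length 4: M₁..M₄: k=1: 0+10710+9·21·39=18081; k=2: 2268+4680+9·12·39=11160; k=3: 3348+0+9·10·39=6858 → min 6858 | M₂..M₅: k=2: 0+3570+21·12·7=5334; k=3: 2520+2730+21·10·7=6720; k=4: 10710+0+21·39·7=16443 → min 5334.
Length 5: M₁..M₅: k=1: 0+5334+9·21·7=6657; k=2: 2268+3570+9·12·7=6594; k=3: 3348+2730+9·10·7=6708; k=4: 6858+0+9·39·7=9315 → min 6594.
Optimal order: ((M₁ M₂) (M₃ (M₄ M₅))) with cost 6594.

6594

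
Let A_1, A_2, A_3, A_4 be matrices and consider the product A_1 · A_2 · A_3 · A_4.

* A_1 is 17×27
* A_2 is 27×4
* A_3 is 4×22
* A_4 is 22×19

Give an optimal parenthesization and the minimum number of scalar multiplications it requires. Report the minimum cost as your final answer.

4800

Adjacent pairs: A_1A_2 = 17·27·4 = 1836; A_2A_3 = 27·4·22 = 2376; A_3A_4 = 4·22·19 = 1672.
Length 3: A_1..A_3: k=1: 0+2376+17·27·22=12474; k=2: 1836+0+17·4·22=3332 → min 3332 | A_2..A_4: k=2: 0+1672+27·4·19=3724; k=3: 2376+0+27·22·19=13662 → min 3724.
Length 4: A_1..A_4: k=1: 0+3724+17·27·19=12445; k=2: 1836+1672+17·4·19=4800; k=3: 3332+0+17·22·19=10438 → min 4800.
Optimal parenthesization: ((A_1 · A_2) · (A_3 · A_4)) with cost 4800.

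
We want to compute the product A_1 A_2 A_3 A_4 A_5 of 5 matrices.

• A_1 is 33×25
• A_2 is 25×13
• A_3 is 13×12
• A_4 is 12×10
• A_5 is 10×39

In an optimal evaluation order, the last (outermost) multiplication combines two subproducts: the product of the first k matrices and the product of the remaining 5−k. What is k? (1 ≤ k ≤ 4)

Adjacent pairs: A_1A_2 = 33·25·13 = 10725; A_2A_3 = 25·13·12 = 3900; A_3A_4 = 13·12·10 = 1560; A_4A_5 = 12·10·39 = 4680.
Length 3: A_1..A_3: k=1: 0+3900+33·25·12=13800; k=2: 10725+0+33·13·12=15873 → min 13800 | A_2..A_4: k=2: 0+1560+25·13·10=4810; k=3: 3900+0+25·12·10=6900 → min 4810 | A_3..A_5: k=3: 0+4680+13·12·39=10764; k=4: 1560+0+13·10·39=6630 → min 6630.
Length 4: A_1..A_4: k=1: 0+4810+33·25·10=13060; k=2: 10725+1560+33·13·10=16575; k=3: 13800+0+33·12·10=17760 → min 13060 | A_2..A_5: k=2: 0+6630+25·13·39=19305; k=3: 3900+4680+25·12·39=20280; k=4: 4810+0+25·10·39=14560 → min 14560.
Top-level splits: k=1: (A_1..A_1)·(A_2..A_5) → 0+14560+33·25·39 = 46735; k=2: (A_1..A_2)·(A_3..A_5) → 10725+6630+33·13·39 = 34086; k=3: (A_1..A_3)·(A_4..A_5) → 13800+4680+33·12·39 = 33924; k=4: (A_1..A_4)·(A_5..A_5) → 13060+0+33·10·39 = 25930.
Best split is after A_4, i.e. k = 4.

4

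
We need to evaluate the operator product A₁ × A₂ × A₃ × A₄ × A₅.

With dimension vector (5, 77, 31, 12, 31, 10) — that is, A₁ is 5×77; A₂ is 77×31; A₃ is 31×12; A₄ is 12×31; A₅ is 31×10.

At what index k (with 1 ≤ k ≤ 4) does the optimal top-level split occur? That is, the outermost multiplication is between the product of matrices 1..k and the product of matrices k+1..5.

4

Adjacent pairs: A₁A₂ = 5·77·31 = 11935; A₂A₃ = 77·31·12 = 28644; A₃A₄ = 31·12·31 = 11532; A₄A₅ = 12·31·10 = 3720.
Length 3: A₁..A₃: k=1: 0+28644+5·77·12=33264; k=2: 11935+0+5·31·12=13795 → min 13795 | A₂..A₄: k=2: 0+11532+77·31·31=85529; k=3: 28644+0+77·12·31=57288 → min 57288 | A₃..A₅: k=3: 0+3720+31·12·10=7440; k=4: 11532+0+31·31·10=21142 → min 7440.
Length 4: A₁..A₄: k=1: 0+57288+5·77·31=69223; k=2: 11935+11532+5·31·31=28272; k=3: 13795+0+5·12·31=15655 → min 15655 | A₂..A₅: k=2: 0+7440+77·31·10=31310; k=3: 28644+3720+77·12·10=41604; k=4: 57288+0+77·31·10=81158 → min 31310.
Top-level splits: k=1: (A₁..A₁)·(A₂..A₅) → 0+31310+5·77·10 = 35160; k=2: (A₁..A₂)·(A₃..A₅) → 11935+7440+5·31·10 = 20925; k=3: (A₁..A₃)·(A₄..A₅) → 13795+3720+5·12·10 = 18115; k=4: (A₁..A₄)·(A₅..A₅) → 15655+0+5·31·10 = 17205.
Best split is after A₄, i.e. k = 4.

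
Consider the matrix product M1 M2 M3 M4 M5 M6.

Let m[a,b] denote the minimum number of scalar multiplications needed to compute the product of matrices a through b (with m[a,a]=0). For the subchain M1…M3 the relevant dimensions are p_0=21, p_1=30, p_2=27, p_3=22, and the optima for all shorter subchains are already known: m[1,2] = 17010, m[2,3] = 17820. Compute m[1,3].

29484

m[1,3] = min over k∈[1,2] of m[1,k]+m[k+1,3]+p_{0}·p_k·p_{3}.
k=1: 0 + 17820 + 21·30·22 = 31680; k=2: 17010 + 0 + 21·27·22 = 29484.
Minimum: 29484 at k=2.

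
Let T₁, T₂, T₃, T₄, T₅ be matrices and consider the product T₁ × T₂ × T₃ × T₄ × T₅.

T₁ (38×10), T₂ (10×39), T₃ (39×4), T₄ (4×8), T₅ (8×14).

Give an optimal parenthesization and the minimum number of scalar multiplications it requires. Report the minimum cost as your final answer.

Adjacent pairs: T₁T₂ = 38·10·39 = 14820; T₂T₃ = 10·39·4 = 1560; T₃T₄ = 39·4·8 = 1248; T₄T₅ = 4·8·14 = 448.
Length 3: T₁..T₃: k=1: 0+1560+38·10·4=3080; k=2: 14820+0+38·39·4=20748 → min 3080 | T₂..T₄: k=2: 0+1248+10·39·8=4368; k=3: 1560+0+10·4·8=1880 → min 1880 | T₃..T₅: k=3: 0+448+39·4·14=2632; k=4: 1248+0+39·8·14=5616 → min 2632.
Length 4: T₁..T₄: k=1: 0+1880+38·10·8=4920; k=2: 14820+1248+38·39·8=27924; k=3: 3080+0+38·4·8=4296 → min 4296 | T₂..T₅: k=2: 0+2632+10·39·14=8092; k=3: 1560+448+10·4·14=2568; k=4: 1880+0+10·8·14=3000 → min 2568.
Length 5: T₁..T₅: k=1: 0+2568+38·10·14=7888; k=2: 14820+2632+38·39·14=38200; k=3: 3080+448+38·4·14=5656; k=4: 4296+0+38·8·14=8552 → min 5656.
Optimal parenthesization: ((T₁ × (T₂ × T₃)) × (T₄ × T₅)) with cost 5656.

5656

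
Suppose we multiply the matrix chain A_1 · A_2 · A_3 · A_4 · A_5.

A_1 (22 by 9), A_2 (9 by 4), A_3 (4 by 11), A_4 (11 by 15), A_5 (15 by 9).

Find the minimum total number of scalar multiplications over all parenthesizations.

Adjacent pairs: A_1A_2 = 22·9·4 = 792; A_2A_3 = 9·4·11 = 396; A_3A_4 = 4·11·15 = 660; A_4A_5 = 11·15·9 = 1485.
Length 3: A_1..A_3: k=1: 0+396+22·9·11=2574; k=2: 792+0+22·4·11=1760 → min 1760 | A_2..A_4: k=2: 0+660+9·4·15=1200; k=3: 396+0+9·11·15=1881 → min 1200 | A_3..A_5: k=3: 0+1485+4·11·9=1881; k=4: 660+0+4·15·9=1200 → min 1200.
Length 4: A_1..A_4: k=1: 0+1200+22·9·15=4170; k=2: 792+660+22·4·15=2772; k=3: 1760+0+22·11·15=5390 → min 2772 | A_2..A_5: k=2: 0+1200+9·4·9=1524; k=3: 396+1485+9·11·9=2772; k=4: 1200+0+9·15·9=2415 → min 1524.
Length 5: A_1..A_5: k=1: 0+1524+22·9·9=3306; k=2: 792+1200+22·4·9=2784; k=3: 1760+1485+22·11·9=5423; k=4: 2772+0+22·15·9=5742 → min 2784.
Optimal order: ((A_1 · A_2) · ((A_3 · A_4) · A_5)) with cost 2784.

2784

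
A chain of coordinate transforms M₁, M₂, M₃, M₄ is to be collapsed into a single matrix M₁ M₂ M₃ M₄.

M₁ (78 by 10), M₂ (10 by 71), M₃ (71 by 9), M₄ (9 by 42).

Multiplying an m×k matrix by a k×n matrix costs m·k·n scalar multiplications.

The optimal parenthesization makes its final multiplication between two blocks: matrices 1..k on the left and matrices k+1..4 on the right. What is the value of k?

Adjacent pairs: M₁M₂ = 78·10·71 = 55380; M₂M₃ = 10·71·9 = 6390; M₃M₄ = 71·9·42 = 26838.
Length 3: M₁..M₃: k=1: 0+6390+78·10·9=13410; k=2: 55380+0+78·71·9=105222 → min 13410 | M₂..M₄: k=2: 0+26838+10·71·42=56658; k=3: 6390+0+10·9·42=10170 → min 10170.
Top-level splits: k=1: (M₁..M₁)·(M₂..M₄) → 0+10170+78·10·42 = 42930; k=2: (M₁..M₂)·(M₃..M₄) → 55380+26838+78·71·42 = 314814; k=3: (M₁..M₃)·(M₄..M₄) → 13410+0+78·9·42 = 42894.
Best split is after M₃, i.e. k = 3.

3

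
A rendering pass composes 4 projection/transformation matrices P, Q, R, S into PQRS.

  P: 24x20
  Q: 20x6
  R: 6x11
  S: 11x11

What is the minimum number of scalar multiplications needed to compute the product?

5190

Adjacent pairs: PQ = 24·20·6 = 2880; QR = 20·6·11 = 1320; RS = 6·11·11 = 726.
Length 3: P..R: k=1: 0+1320+24·20·11=6600; k=2: 2880+0+24·6·11=4464 → min 4464 | Q..S: k=2: 0+726+20·6·11=2046; k=3: 1320+0+20·11·11=3740 → min 2046.
Length 4: P..S: k=1: 0+2046+24·20·11=7326; k=2: 2880+726+24·6·11=5190; k=3: 4464+0+24·11·11=7368 → min 5190.
Optimal order: ((PQ)(RS)) with cost 5190.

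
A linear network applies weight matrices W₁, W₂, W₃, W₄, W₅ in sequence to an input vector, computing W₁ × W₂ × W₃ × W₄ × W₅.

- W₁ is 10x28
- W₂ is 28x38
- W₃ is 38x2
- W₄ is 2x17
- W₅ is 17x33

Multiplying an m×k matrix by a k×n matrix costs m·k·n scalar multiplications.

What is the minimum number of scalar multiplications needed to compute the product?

Adjacent pairs: W₁W₂ = 10·28·38 = 10640; W₂W₃ = 28·38·2 = 2128; W₃W₄ = 38·2·17 = 1292; W₄W₅ = 2·17·33 = 1122.
Length 3: W₁..W₃: k=1: 0+2128+10·28·2=2688; k=2: 10640+0+10·38·2=11400 → min 2688 | W₂..W₄: k=2: 0+1292+28·38·17=19380; k=3: 2128+0+28·2·17=3080 → min 3080 | W₃..W₅: k=3: 0+1122+38·2·33=3630; k=4: 1292+0+38·17·33=22610 → min 3630.
Length 4: W₁..W₄: k=1: 0+3080+10·28·17=7840; k=2: 10640+1292+10·38·17=18392; k=3: 2688+0+10·2·17=3028 → min 3028 | W₂..W₅: k=2: 0+3630+28·38·33=38742; k=3: 2128+1122+28·2·33=5098; k=4: 3080+0+28·17·33=18788 → min 5098.
Length 5: W₁..W₅: k=1: 0+5098+10·28·33=14338; k=2: 10640+3630+10·38·33=26810; k=3: 2688+1122+10·2·33=4470; k=4: 3028+0+10·17·33=8638 → min 4470.
Optimal order: ((W₁ × (W₂ × W₃)) × (W₄ × W₅)) with cost 4470.

4470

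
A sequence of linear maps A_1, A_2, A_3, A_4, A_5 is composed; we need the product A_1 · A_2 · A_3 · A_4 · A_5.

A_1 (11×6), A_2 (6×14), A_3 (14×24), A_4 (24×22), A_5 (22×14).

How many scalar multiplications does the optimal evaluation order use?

7956

Adjacent pairs: A_1A_2 = 11·6·14 = 924; A_2A_3 = 6·14·24 = 2016; A_3A_4 = 14·24·22 = 7392; A_4A_5 = 24·22·14 = 7392.
Length 3: A_1..A_3: k=1: 0+2016+11·6·24=3600; k=2: 924+0+11·14·24=4620 → min 3600 | A_2..A_4: k=2: 0+7392+6·14·22=9240; k=3: 2016+0+6·24·22=5184 → min 5184 | A_3..A_5: k=3: 0+7392+14·24·14=12096; k=4: 7392+0+14·22·14=11704 → min 11704.
Length 4: A_1..A_4: k=1: 0+5184+11·6·22=6636; k=2: 924+7392+11·14·22=11704; k=3: 3600+0+11·24·22=9408 → min 6636 | A_2..A_5: k=2: 0+11704+6·14·14=12880; k=3: 2016+7392+6·24·14=11424; k=4: 5184+0+6·22·14=7032 → min 7032.
Length 5: A_1..A_5: k=1: 0+7032+11·6·14=7956; k=2: 924+11704+11·14·14=14784; k=3: 3600+7392+11·24·14=14688; k=4: 6636+0+11·22·14=10024 → min 7956.
Optimal order: (A_1 · (((A_2 · A_3) · A_4) · A_5)) with cost 7956.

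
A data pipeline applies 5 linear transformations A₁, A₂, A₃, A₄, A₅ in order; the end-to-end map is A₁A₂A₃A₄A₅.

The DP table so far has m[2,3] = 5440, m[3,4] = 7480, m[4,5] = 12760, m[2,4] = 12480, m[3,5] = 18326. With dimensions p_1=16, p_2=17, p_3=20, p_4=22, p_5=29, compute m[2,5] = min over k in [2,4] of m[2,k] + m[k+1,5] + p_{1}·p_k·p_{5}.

22688

m[2,5] = min over k∈[2,4] of m[2,k]+m[k+1,5]+p_{1}·p_k·p_{5}.
k=2: 0 + 18326 + 16·17·29 = 26214; k=3: 5440 + 12760 + 16·20·29 = 27480; k=4: 12480 + 0 + 16·22·29 = 22688.
Minimum: 22688 at k=4.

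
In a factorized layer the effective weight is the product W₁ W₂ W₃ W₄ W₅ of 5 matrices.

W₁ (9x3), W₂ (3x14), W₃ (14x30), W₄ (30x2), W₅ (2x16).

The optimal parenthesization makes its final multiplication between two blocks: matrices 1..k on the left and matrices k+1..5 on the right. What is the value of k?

Adjacent pairs: W₁W₂ = 9·3·14 = 378; W₂W₃ = 3·14·30 = 1260; W₃W₄ = 14·30·2 = 840; W₄W₅ = 30·2·16 = 960.
Length 3: W₁..W₃: k=1: 0+1260+9·3·30=2070; k=2: 378+0+9·14·30=4158 → min 2070 | W₂..W₄: k=2: 0+840+3·14·2=924; k=3: 1260+0+3·30·2=1440 → min 924 | W₃..W₅: k=3: 0+960+14·30·16=7680; k=4: 840+0+14·2·16=1288 → min 1288.
Length 4: W₁..W₄: k=1: 0+924+9·3·2=978; k=2: 378+840+9·14·2=1470; k=3: 2070+0+9·30·2=2610 → min 978 | W₂..W₅: k=2: 0+1288+3·14·16=1960; k=3: 1260+960+3·30·16=3660; k=4: 924+0+3·2·16=1020 → min 1020.
Top-level splits: k=1: (W₁..W₁)·(W₂..W₅) → 0+1020+9·3·16 = 1452; k=2: (W₁..W₂)·(W₃..W₅) → 378+1288+9·14·16 = 3682; k=3: (W₁..W₃)·(W₄..W₅) → 2070+960+9·30·16 = 7350; k=4: (W₁..W₄)·(W₅..W₅) → 978+0+9·2·16 = 1266.
Best split is after W₄, i.e. k = 4.

4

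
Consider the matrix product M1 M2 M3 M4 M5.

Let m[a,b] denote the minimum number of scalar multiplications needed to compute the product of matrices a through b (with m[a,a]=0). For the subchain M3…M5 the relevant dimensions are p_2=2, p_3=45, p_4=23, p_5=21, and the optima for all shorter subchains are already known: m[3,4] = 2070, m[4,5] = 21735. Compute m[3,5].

m[3,5] = min over k∈[3,4] of m[3,k]+m[k+1,5]+p_{2}·p_k·p_{5}.
k=3: 0 + 21735 + 2·45·21 = 23625; k=4: 2070 + 0 + 2·23·21 = 3036.
Minimum: 3036 at k=4.

3036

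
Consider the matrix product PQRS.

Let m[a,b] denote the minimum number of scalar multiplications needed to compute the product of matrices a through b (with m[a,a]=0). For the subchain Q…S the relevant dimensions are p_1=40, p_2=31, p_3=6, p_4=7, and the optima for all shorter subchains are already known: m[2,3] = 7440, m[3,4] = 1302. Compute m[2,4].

m[2,4] = min over k∈[2,3] of m[2,k]+m[k+1,4]+p_{1}·p_k·p_{4}.
k=2: 0 + 1302 + 40·31·7 = 9982; k=3: 7440 + 0 + 40·6·7 = 9120.
Minimum: 9120 at k=3.

9120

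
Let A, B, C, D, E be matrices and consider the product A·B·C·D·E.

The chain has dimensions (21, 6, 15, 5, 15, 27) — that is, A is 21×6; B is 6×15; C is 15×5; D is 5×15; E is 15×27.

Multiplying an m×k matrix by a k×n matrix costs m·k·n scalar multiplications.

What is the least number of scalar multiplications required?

Adjacent pairs: AB = 21·6·15 = 1890; BC = 6·15·5 = 450; CD = 15·5·15 = 1125; DE = 5·15·27 = 2025.
Length 3: A..C: k=1: 0+450+21·6·5=1080; k=2: 1890+0+21·15·5=3465 → min 1080 | B..D: k=2: 0+1125+6·15·15=2475; k=3: 450+0+6·5·15=900 → min 900 | C..E: k=3: 0+2025+15·5·27=4050; k=4: 1125+0+15·15·27=7200 → min 4050.
Length 4: A..D: k=1: 0+900+21·6·15=2790; k=2: 1890+1125+21·15·15=7740; k=3: 1080+0+21·5·15=2655 → min 2655 | B..E: k=2: 0+4050+6·15·27=6480; k=3: 450+2025+6·5·27=3285; k=4: 900+0+6·15·27=3330 → min 3285.
Length 5: A..E: k=1: 0+3285+21·6·27=6687; k=2: 1890+4050+21·15·27=14445; k=3: 1080+2025+21·5·27=5940; k=4: 2655+0+21·15·27=11160 → min 5940.
Optimal order: ((A·(B·C))·(D·E)) with cost 5940.

5940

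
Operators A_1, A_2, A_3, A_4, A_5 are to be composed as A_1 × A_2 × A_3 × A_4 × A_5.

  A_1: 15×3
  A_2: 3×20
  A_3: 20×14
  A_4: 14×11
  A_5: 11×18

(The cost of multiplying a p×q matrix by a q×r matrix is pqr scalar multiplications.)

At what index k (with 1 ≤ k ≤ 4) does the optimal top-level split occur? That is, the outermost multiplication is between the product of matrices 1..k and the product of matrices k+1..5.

1

Adjacent pairs: A_1A_2 = 15·3·20 = 900; A_2A_3 = 3·20·14 = 840; A_3A_4 = 20·14·11 = 3080; A_4A_5 = 14·11·18 = 2772.
Length 3: A_1..A_3: k=1: 0+840+15·3·14=1470; k=2: 900+0+15·20·14=5100 → min 1470 | A_2..A_4: k=2: 0+3080+3·20·11=3740; k=3: 840+0+3·14·11=1302 → min 1302 | A_3..A_5: k=3: 0+2772+20·14·18=7812; k=4: 3080+0+20·11·18=7040 → min 7040.
Length 4: A_1..A_4: k=1: 0+1302+15·3·11=1797; k=2: 900+3080+15·20·11=7280; k=3: 1470+0+15·14·11=3780 → min 1797 | A_2..A_5: k=2: 0+7040+3·20·18=8120; k=3: 840+2772+3·14·18=4368; k=4: 1302+0+3·11·18=1896 → min 1896.
Top-level splits: k=1: (A_1..A_1)·(A_2..A_5) → 0+1896+15·3·18 = 2706; k=2: (A_1..A_2)·(A_3..A_5) → 900+7040+15·20·18 = 13340; k=3: (A_1..A_3)·(A_4..A_5) → 1470+2772+15·14·18 = 8022; k=4: (A_1..A_4)·(A_5..A_5) → 1797+0+15·11·18 = 4767.
Best split is after A_1, i.e. k = 1.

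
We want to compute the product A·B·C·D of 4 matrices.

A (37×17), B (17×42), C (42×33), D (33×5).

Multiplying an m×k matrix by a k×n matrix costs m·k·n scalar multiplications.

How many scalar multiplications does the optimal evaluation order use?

Adjacent pairs: AB = 37·17·42 = 26418; BC = 17·42·33 = 23562; CD = 42·33·5 = 6930.
Length 3: A..C: k=1: 0+23562+37·17·33=44319; k=2: 26418+0+37·42·33=77700 → min 44319 | B..D: k=2: 0+6930+17·42·5=10500; k=3: 23562+0+17·33·5=26367 → min 10500.
Length 4: A..D: k=1: 0+10500+37·17·5=13645; k=2: 26418+6930+37·42·5=41118; k=3: 44319+0+37·33·5=50424 → min 13645.
Optimal order: (A·(B·(C·D))) with cost 13645.

13645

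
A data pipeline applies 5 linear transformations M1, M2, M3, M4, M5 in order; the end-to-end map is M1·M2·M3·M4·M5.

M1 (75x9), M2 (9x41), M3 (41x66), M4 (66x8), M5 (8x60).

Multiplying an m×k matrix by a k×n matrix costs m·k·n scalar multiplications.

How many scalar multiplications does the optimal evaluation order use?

66000

Adjacent pairs: M1M2 = 75·9·41 = 27675; M2M3 = 9·41·66 = 24354; M3M4 = 41·66·8 = 21648; M4M5 = 66·8·60 = 31680.
Length 3: M1..M3: k=1: 0+24354+75·9·66=68904; k=2: 27675+0+75·41·66=230625 → min 68904 | M2..M4: k=2: 0+21648+9·41·8=24600; k=3: 24354+0+9·66·8=29106 → min 24600 | M3..M5: k=3: 0+31680+41·66·60=194040; k=4: 21648+0+41·8·60=41328 → min 41328.
Length 4: M1..M4: k=1: 0+24600+75·9·8=30000; k=2: 27675+21648+75·41·8=73923; k=3: 68904+0+75·66·8=108504 → min 30000 | M2..M5: k=2: 0+41328+9·41·60=63468; k=3: 24354+31680+9·66·60=91674; k=4: 24600+0+9·8·60=28920 → min 28920.
Length 5: M1..M5: k=1: 0+28920+75·9·60=69420; k=2: 27675+41328+75·41·60=253503; k=3: 68904+31680+75·66·60=397584; k=4: 30000+0+75·8·60=66000 → min 66000.
Optimal order: ((M1·(M2·(M3·M4)))·M5) with cost 66000.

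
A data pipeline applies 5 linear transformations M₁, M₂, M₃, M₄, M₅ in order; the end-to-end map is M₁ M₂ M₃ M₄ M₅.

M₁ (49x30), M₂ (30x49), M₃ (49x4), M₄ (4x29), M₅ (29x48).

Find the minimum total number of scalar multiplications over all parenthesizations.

Adjacent pairs: M₁M₂ = 49·30·49 = 72030; M₂M₃ = 30·49·4 = 5880; M₃M₄ = 49·4·29 = 5684; M₄M₅ = 4·29·48 = 5568.
Length 3: M₁..M₃: k=1: 0+5880+49·30·4=11760; k=2: 72030+0+49·49·4=81634 → min 11760 | M₂..M₄: k=2: 0+5684+30·49·29=48314; k=3: 5880+0+30·4·29=9360 → min 9360 | M₃..M₅: k=3: 0+5568+49·4·48=14976; k=4: 5684+0+49·29·48=73892 → min 14976.
Length 4: M₁..M₄: k=1: 0+9360+49·30·29=51990; k=2: 72030+5684+49·49·29=147343; k=3: 11760+0+49·4·29=17444 → min 17444 | M₂..M₅: k=2: 0+14976+30·49·48=85536; k=3: 5880+5568+30·4·48=17208; k=4: 9360+0+30·29·48=51120 → min 17208.
Length 5: M₁..M₅: k=1: 0+17208+49·30·48=87768; k=2: 72030+14976+49·49·48=202254; k=3: 11760+5568+49·4·48=26736; k=4: 17444+0+49·29·48=85652 → min 26736.
Optimal order: ((M₁ (M₂ M₃)) (M₄ M₅)) with cost 26736.

26736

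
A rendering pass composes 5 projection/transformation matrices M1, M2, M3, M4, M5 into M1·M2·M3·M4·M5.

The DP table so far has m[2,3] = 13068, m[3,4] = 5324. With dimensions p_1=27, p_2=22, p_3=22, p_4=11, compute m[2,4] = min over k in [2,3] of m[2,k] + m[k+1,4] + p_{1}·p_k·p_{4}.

11858

m[2,4] = min over k∈[2,3] of m[2,k]+m[k+1,4]+p_{1}·p_k·p_{4}.
k=2: 0 + 5324 + 27·22·11 = 11858; k=3: 13068 + 0 + 27·22·11 = 19602.
Minimum: 11858 at k=2.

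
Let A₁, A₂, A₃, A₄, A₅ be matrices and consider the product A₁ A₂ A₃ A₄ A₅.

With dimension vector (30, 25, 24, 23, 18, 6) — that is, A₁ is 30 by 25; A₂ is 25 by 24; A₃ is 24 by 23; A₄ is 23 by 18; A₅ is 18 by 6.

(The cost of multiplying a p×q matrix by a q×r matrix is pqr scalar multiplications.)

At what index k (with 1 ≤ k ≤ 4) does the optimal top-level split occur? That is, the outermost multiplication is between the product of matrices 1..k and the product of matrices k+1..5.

1

Adjacent pairs: A₁A₂ = 30·25·24 = 18000; A₂A₃ = 25·24·23 = 13800; A₃A₄ = 24·23·18 = 9936; A₄A₅ = 23·18·6 = 2484.
Length 3: A₁..A₃: k=1: 0+13800+30·25·23=31050; k=2: 18000+0+30·24·23=34560 → min 31050 | A₂..A₄: k=2: 0+9936+25·24·18=20736; k=3: 13800+0+25·23·18=24150 → min 20736 | A₃..A₅: k=3: 0+2484+24·23·6=5796; k=4: 9936+0+24·18·6=12528 → min 5796.
Length 4: A₁..A₄: k=1: 0+20736+30·25·18=34236; k=2: 18000+9936+30·24·18=40896; k=3: 31050+0+30·23·18=43470 → min 34236 | A₂..A₅: k=2: 0+5796+25·24·6=9396; k=3: 13800+2484+25·23·6=19734; k=4: 20736+0+25·18·6=23436 → min 9396.
Top-level splits: k=1: (A₁..A₁)·(A₂..A₅) → 0+9396+30·25·6 = 13896; k=2: (A₁..A₂)·(A₃..A₅) → 18000+5796+30·24·6 = 28116; k=3: (A₁..A₃)·(A₄..A₅) → 31050+2484+30·23·6 = 37674; k=4: (A₁..A₄)·(A₅..A₅) → 34236+0+30·18·6 = 37476.
Best split is after A₁, i.e. k = 1.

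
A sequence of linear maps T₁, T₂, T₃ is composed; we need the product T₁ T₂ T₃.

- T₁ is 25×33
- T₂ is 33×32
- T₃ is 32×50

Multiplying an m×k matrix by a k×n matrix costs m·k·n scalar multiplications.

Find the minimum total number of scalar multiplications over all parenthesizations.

Order (T₁ (T₂ T₃)): (T₂ T₃): 33×32 by 32×50 → 33×50, cost 33·32·50 = 52800; (T₁ (T₂ T₃)): 25×33 by 33×50 → 25×50, cost 25·33·50 = 41250; cumulative 94050. Total 94050.
Order ((T₁ T₂) T₃): (T₁ T₂): 25×33 by 33×32 → 25×32, cost 25·33·32 = 26400; ((T₁ T₂) T₃): 25×32 by 32×50 → 25×50, cost 25·32·50 = 40000; cumulative 66400. Total 66400.
Minimum: 66400.

66400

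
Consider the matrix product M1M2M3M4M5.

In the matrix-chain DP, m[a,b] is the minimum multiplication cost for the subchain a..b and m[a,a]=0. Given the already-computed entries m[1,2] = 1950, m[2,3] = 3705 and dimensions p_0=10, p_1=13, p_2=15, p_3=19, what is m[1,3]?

4800

m[1,3] = min over k∈[1,2] of m[1,k]+m[k+1,3]+p_{0}·p_k·p_{3}.
k=1: 0 + 3705 + 10·13·19 = 6175; k=2: 1950 + 0 + 10·15·19 = 4800.
Minimum: 4800 at k=2.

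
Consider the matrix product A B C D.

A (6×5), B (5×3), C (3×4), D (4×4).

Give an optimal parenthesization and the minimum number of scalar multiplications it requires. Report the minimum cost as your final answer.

Adjacent pairs: AB = 6·5·3 = 90; BC = 5·3·4 = 60; CD = 3·4·4 = 48.
Length 3: A..C: k=1: 0+60+6·5·4=180; k=2: 90+0+6·3·4=162 → min 162 | B..D: k=2: 0+48+5·3·4=108; k=3: 60+0+5·4·4=140 → min 108.
Length 4: A..D: k=1: 0+108+6·5·4=228; k=2: 90+48+6·3·4=210; k=3: 162+0+6·4·4=258 → min 210.
Optimal parenthesization: ((A B) (C D)) with cost 210.

210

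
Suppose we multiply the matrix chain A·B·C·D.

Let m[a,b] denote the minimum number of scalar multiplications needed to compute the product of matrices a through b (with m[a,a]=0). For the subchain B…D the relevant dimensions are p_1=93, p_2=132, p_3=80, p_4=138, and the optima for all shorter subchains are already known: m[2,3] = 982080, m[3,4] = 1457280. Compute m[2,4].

m[2,4] = min over k∈[2,3] of m[2,k]+m[k+1,4]+p_{1}·p_k·p_{4}.
k=2: 0 + 1457280 + 93·132·138 = 3151368; k=3: 982080 + 0 + 93·80·138 = 2008800.
Minimum: 2008800 at k=3.

2008800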